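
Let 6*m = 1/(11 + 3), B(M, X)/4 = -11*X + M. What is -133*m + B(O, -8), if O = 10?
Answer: 4685/12 ≈ 390.42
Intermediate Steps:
B(M, X) = -44*X + 4*M (B(M, X) = 4*(-11*X + M) = 4*(M - 11*X) = -44*X + 4*M)
m = 1/84 (m = 1/(6*(11 + 3)) = (⅙)/14 = (⅙)*(1/14) = 1/84 ≈ 0.011905)
-133*m + B(O, -8) = -133*1/84 + (-44*(-8) + 4*10) = -19/12 + (352 + 40) = -19/12 + 392 = 4685/12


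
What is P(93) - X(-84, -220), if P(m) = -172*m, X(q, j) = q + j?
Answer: -15692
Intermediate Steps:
X(q, j) = j + q
P(93) - X(-84, -220) = -172*93 - (-220 - 84) = -15996 - 1*(-304) = -15996 + 304 = -15692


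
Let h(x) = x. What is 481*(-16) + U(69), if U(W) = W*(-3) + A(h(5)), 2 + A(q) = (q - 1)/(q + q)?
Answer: -39523/5 ≈ -7904.6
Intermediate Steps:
A(q) = -2 + (-1 + q)/(2*q) (A(q) = -2 + (q - 1)/(q + q) = -2 + (-1 + q)/((2*q)) = -2 + (-1 + q)*(1/(2*q)) = -2 + (-1 + q)/(2*q))
U(W) = -8/5 - 3*W (U(W) = W*(-3) + (1/2)*(-1 - 3*5)/5 = -3*W + (1/2)*(1/5)*(-1 - 15) = -3*W + (1/2)*(1/5)*(-16) = -3*W - 8/5 = -8/5 - 3*W)
481*(-16) + U(69) = 481*(-16) + (-8/5 - 3*69) = -7696 + (-8/5 - 207) = -7696 - 1043/5 = -39523/5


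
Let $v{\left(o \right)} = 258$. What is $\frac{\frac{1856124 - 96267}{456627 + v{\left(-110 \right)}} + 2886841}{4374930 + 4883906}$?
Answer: $\frac{19984183487}{64094292210} \approx 0.31179$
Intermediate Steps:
$\frac{\frac{1856124 - 96267}{456627 + v{\left(-110 \right)}} + 2886841}{4374930 + 4883906} = \frac{\frac{1856124 - 96267}{456627 + 258} + 2886841}{4374930 + 4883906} = \frac{\frac{1759857}{456885} + 2886841}{9258836} = \left(1759857 \cdot \frac{1}{456885} + 2886841\right) \frac{1}{9258836} = \left(\frac{53329}{13845} + 2886841\right) \frac{1}{9258836} = \frac{39968366974}{13845} \cdot \frac{1}{9258836} = \frac{19984183487}{64094292210}$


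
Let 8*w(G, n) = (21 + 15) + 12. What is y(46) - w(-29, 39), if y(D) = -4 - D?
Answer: -56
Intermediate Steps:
w(G, n) = 6 (w(G, n) = ((21 + 15) + 12)/8 = (36 + 12)/8 = (⅛)*48 = 6)
y(46) - w(-29, 39) = (-4 - 1*46) - 1*6 = (-4 - 46) - 6 = -50 - 6 = -56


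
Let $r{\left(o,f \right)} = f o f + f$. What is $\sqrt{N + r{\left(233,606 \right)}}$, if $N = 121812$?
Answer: $3 \sqrt{9520934} \approx 9256.8$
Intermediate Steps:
$r{\left(o,f \right)} = f + o f^{2}$ ($r{\left(o,f \right)} = o f^{2} + f = f + o f^{2}$)
$\sqrt{N + r{\left(233,606 \right)}} = \sqrt{121812 + 606 \left(1 + 606 \cdot 233\right)} = \sqrt{121812 + 606 \left(1 + 141198\right)} = \sqrt{121812 + 606 \cdot 141199} = \sqrt{121812 + 85566594} = \sqrt{85688406} = 3 \sqrt{9520934}$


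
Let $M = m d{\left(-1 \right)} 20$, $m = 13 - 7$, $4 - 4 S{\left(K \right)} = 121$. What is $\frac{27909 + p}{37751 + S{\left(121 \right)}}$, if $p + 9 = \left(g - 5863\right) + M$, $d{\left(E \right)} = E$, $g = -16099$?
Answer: $\frac{23272}{150887} \approx 0.15423$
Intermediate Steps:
$S{\left(K \right)} = - \frac{117}{4}$ ($S{\left(K \right)} = 1 - \frac{121}{4} = - \frac{117}{4}$)
$m = 6$ ($m = 13 - 7 = 6$)
$M = -120$ ($M = 6 \left(-1\right) 20 = \left(-6\right) 20 = -120$)
$p = -22091$ ($p = -9 - 22082 = -22091$)
$\frac{27909 + p}{37751 + S{\left(121 \right)}} = \frac{27909 - 22091}{37751 - \frac{117}{4}} = \frac{5818}{\frac{150887}{4}} = 5818 \cdot \frac{4}{150887} = \frac{23272}{150887}$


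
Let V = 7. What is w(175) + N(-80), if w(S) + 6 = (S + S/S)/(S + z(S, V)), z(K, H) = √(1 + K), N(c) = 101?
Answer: 2923455/30449 - 704*√11/30449 ≈ 95.935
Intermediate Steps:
w(S) = -6 + (1 + S)/(S + √(1 + S)) (w(S) = -6 + (S + S/S)/(S + √(1 + S)) = -6 + (S + 1)/(S + √(1 + S)) = -6 + (1 + S)/(S + √(1 + S)))
w(175) + N(-80) = (1 - 6*√(1 + 175) - 5*175)/(175 + √(1 + 175)) + 101 = (1 - 24*√11 - 875)/(175 + √176) + 101 = (1 - 24*√11 - 875)/(175 + 4*√11) + 101 = (-874 - 24*√11)/(175 + 4*√11) + 101 = 101 + (-874 - 24*√11)/(175 + 4*√11)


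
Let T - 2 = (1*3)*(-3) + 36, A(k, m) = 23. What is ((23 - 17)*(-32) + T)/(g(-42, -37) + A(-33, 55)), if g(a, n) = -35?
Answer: 163/12 ≈ 13.583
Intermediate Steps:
T = 29 (T = 2 + ((1*3)*(-3) + 36) = 2 + (3*(-3) + 36) = 2 + (-9 + 36) = 2 + 27 = 29)
((23 - 17)*(-32) + T)/(g(-42, -37) + A(-33, 55)) = ((23 - 17)*(-32) + 29)/(-35 + 23) = (6*(-32) + 29)/(-12) = (-192 + 29)*(-1/12) = -163*(-1/12) = 163/12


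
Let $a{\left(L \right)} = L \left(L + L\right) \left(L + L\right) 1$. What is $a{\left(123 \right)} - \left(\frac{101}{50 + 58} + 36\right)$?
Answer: $\frac{803890555}{108} \approx 7.4434 \cdot 10^{6}$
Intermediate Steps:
$a{\left(L \right)} = 4 L^{3}$ ($a{\left(L \right)} = L 2 L 2 L 1 = L 4 L^{2} \cdot 1 = 4 L^{3} \cdot 1 = 4 L^{3}$)
$a{\left(123 \right)} - \left(\frac{101}{50 + 58} + 36\right) = 4 \cdot 123^{3} - \left(\frac{101}{50 + 58} + 36\right) = 4 \cdot 1860867 - \left(\frac{101}{108} + 36\right) = 7443468 - \left(101 \cdot \frac{1}{108} + 36\right) = 7443468 - \left(\frac{101}{108} + 36\right) = 7443468 - \frac{3989}{108} = \frac{803890555}{108}$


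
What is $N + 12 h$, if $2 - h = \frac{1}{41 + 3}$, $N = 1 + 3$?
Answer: $\frac{305}{11} \approx 27.727$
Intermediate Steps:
$N = 4$
$h = \frac{87}{44}$ ($h = 2 - \frac{1}{41 + 3} = 2 - \frac{1}{44} = \frac{87}{44} \approx 1.9773$)
$N + 12 h = 4 + 12 \cdot \frac{87}{44} = 4 + \frac{261}{11} = \frac{305}{11}$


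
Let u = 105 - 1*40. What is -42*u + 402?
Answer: -2328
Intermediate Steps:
u = 65 (u = 105 - 40 = 65)
-42*u + 402 = -42*65 + 402 = -2730 + 402 = -2328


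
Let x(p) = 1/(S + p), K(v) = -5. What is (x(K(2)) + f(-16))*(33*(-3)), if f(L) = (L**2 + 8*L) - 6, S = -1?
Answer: -24123/2 ≈ -12062.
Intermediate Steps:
x(p) = 1/(-1 + p)
f(L) = -6 + L**2 + 8*L
(x(K(2)) + f(-16))*(33*(-3)) = (1/(-1 - 5) + (-6 + (-16)**2 + 8*(-16)))*(33*(-3)) = (1/(-6) + (-6 + 256 - 128))*(-99) = (-1/6 + 122)*(-99) = (731/6)*(-99) = -24123/2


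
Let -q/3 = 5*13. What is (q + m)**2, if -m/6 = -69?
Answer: 47961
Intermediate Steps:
q = -195 (q = -15*13 = -3*65 = -195)
m = 414 (m = -6*(-69) = 414)
(q + m)**2 = (-195 + 414)**2 = 219**2 = 47961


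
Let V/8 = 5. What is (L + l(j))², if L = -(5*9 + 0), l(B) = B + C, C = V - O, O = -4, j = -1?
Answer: 4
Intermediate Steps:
V = 40 (V = 8*5 = 40)
C = 44 (C = 40 - 1*(-4) = 40 + 4 = 44)
l(B) = 44 + B (l(B) = B + 44 = 44 + B)
L = -45 (L = -(45 + 0) = -1*45 = -45)
(L + l(j))² = (-45 + (44 - 1))² = (-45 + 43)² = (-2)² = 4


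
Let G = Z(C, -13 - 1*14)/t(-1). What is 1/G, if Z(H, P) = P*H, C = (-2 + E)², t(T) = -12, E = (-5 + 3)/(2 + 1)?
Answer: 1/16 ≈ 0.062500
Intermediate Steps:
E = -⅔ (E = -2/3 = -2*⅓ = -⅔ ≈ -0.66667)
C = 64/9 (C = (-2 - ⅔)² = (-8/3)² = 64/9 ≈ 7.1111)
Z(H, P) = H*P
G = 16 (G = (64*(-13 - 1*14)/9)/(-12) = (64*(-13 - 14)/9)*(-1/12) = ((64/9)*(-27))*(-1/12) = -192*(-1/12) = 16)
1/G = 1/16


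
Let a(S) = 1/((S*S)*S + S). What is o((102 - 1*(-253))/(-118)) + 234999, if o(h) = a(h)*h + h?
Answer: 3880721217155/16513982 ≈ 2.3500e+5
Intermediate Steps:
a(S) = 1/(S + S**3) (a(S) = 1/(S**2*S + S) = 1/(S**3 + S) = 1/(S + S**3))
o(h) = h + h/(h + h**3) (o(h) = h/(h + h**3) + h = h + h/(h + h**3))
o((102 - 1*(-253))/(-118)) + 234999 = (1 + (102 - 1*(-253))/(-118) + ((102 - 1*(-253))/(-118))**3)/(1 + ((102 - 1*(-253))/(-118))**2) + 234999 = (1 + (102 + 253)*(-1/118) + ((102 + 253)*(-1/118))**3)/(1 + ((102 + 253)*(-1/118))**2) + 234999 = (1 + 355*(-1/118) + (355*(-1/118))**3)/(1 + (355*(-1/118))**2) + 234999 = (1 - 355/118 + (-355/118)**3)/(1 + (-355/118)**2) + 234999 = (1 - 355/118 - 44738875/1643032)/(1 + 126025/13924) + 234999 = -48038863/1643032/(139949/13924) + 234999 = (13924/139949)*(-48038863/1643032) + 234999 = -48038863/16513982 + 234999 = 3880721217155/16513982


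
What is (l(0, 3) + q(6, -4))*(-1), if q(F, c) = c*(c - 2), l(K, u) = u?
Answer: -27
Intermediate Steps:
q(F, c) = c*(-2 + c)
(l(0, 3) + q(6, -4))*(-1) = (3 - 4*(-2 - 4))*(-1) = (3 - 4*(-6))*(-1) = (3 + 24)*(-1) = 27*(-1) = -27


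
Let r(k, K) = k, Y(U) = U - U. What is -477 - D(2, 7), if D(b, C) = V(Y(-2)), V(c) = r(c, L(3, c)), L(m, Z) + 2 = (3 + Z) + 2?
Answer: -477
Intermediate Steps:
Y(U) = 0
L(m, Z) = 3 + Z (L(m, Z) = -2 + ((3 + Z) + 2) = -2 + (5 + Z) = 3 + Z)
V(c) = c
D(b, C) = 0
-477 - D(2, 7) = -477 - 1*0 = -477 + 0 = -477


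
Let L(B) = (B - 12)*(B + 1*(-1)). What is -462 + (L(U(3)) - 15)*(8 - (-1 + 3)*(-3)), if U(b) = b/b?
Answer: -672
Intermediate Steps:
U(b) = 1
L(B) = (-1 + B)*(-12 + B) (L(B) = (-12 + B)*(B - 1) = (-12 + B)*(-1 + B) = (-1 + B)*(-12 + B))
-462 + (L(U(3)) - 15)*(8 - (-1 + 3)*(-3)) = -462 + ((12 + 1**2 - 13*1) - 15)*(8 - (-1 + 3)*(-3)) = -462 + ((12 + 1 - 13) - 15)*(8 - 2*(-3)) = -462 + (0 - 15)*(8 - 1*(-6)) = -462 - 15*(8 + 6) = -462 - 15*14 = -462 - 210 = -672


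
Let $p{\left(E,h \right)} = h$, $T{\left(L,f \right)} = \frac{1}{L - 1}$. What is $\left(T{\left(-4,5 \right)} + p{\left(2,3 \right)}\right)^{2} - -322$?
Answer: $\frac{8246}{25} \approx 329.84$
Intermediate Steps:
$T{\left(L,f \right)} = \frac{1}{-1 + L}$
$\left(T{\left(-4,5 \right)} + p{\left(2,3 \right)}\right)^{2} - -322 = \left(\frac{1}{-1 - 4} + 3\right)^{2} - -322 = \left(\frac{1}{-5} + 3\right)^{2} + 322 = \left(- \frac{1}{5} + 3\right)^{2} + 322 = \left(\frac{14}{5}\right)^{2} + 322 = \frac{196}{25} + 322 = \frac{8246}{25}$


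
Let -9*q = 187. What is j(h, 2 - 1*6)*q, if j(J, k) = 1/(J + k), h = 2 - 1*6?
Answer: 187/72 ≈ 2.5972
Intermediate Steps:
h = -4 (h = 2 - 6 = -4)
q = -187/9 (q = -⅑*187 = -187/9 ≈ -20.778)
j(h, 2 - 1*6)*q = -187/9/(-4 + (2 - 1*6)) = -187/9/(-4 + (2 - 6)) = -187/9/(-4 - 4) = -187/9/(-8) = -⅛*(-187/9) = 187/72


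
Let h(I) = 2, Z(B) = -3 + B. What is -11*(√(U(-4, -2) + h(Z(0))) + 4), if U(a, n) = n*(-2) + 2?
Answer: -44 - 22*√2 ≈ -75.113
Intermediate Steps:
U(a, n) = 2 - 2*n (U(a, n) = -2*n + 2 = 2 - 2*n)
-11*(√(U(-4, -2) + h(Z(0))) + 4) = -11*(√((2 - 2*(-2)) + 2) + 4) = -11*(√((2 + 4) + 2) + 4) = -11*(√(6 + 2) + 4) = -11*(√8 + 4) = -11*(2*√2 + 4) = -11*(4 + 2*√2) = -44 - 22*√2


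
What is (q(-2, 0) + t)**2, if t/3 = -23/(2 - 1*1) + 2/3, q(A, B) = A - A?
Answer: 4489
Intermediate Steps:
q(A, B) = 0
t = -67 (t = 3*(-23/(2 - 1*1) + 2/3) = 3*(-23/(2 - 1) + 2*(1/3)) = 3*(-23/1 + 2/3) = 3*(-23*1 + 2/3) = 3*(-23 + 2/3) = 3*(-67/3) = -67)
(q(-2, 0) + t)**2 = (0 - 67)**2 = (-67)**2 = 4489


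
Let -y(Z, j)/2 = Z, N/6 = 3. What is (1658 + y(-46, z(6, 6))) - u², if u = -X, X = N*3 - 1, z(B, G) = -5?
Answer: -1059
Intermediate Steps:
N = 18 (N = 6*3 = 18)
X = 53 (X = 18*3 - 1 = 54 - 1 = 53)
y(Z, j) = -2*Z
u = -53 (u = -1*53 = -53)
(1658 + y(-46, z(6, 6))) - u² = (1658 - 2*(-46)) - 1*(-53)² = (1658 + 92) - 1*2809 = 1750 - 2809 = -1059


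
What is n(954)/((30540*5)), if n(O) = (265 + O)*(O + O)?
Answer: 193821/12725 ≈ 15.232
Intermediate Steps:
n(O) = 2*O*(265 + O) (n(O) = (265 + O)*(2*O) = 2*O*(265 + O))
n(954)/((30540*5)) = (2*954*(265 + 954))/((30540*5)) = (2*954*1219)/152700 = 2325852*(1/152700) = 193821/12725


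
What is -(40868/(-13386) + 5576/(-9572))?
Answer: 58228604/16016349 ≈ 3.6356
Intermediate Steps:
-(40868/(-13386) + 5576/(-9572)) = -(40868*(-1/13386) + 5576*(-1/9572)) = -(-20434/6693 - 1394/2393) = -1*(-58228604/16016349) = 58228604/16016349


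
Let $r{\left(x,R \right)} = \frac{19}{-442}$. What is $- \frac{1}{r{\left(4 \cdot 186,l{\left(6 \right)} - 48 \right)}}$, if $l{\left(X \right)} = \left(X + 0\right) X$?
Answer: $\frac{442}{19} \approx 23.263$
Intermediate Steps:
$l{\left(X \right)} = X^{2}$ ($l{\left(X \right)} = X X = X^{2}$)
$r{\left(x,R \right)} = - \frac{19}{442}$ ($r{\left(x,R \right)} = 19 \left(- \frac{1}{442}\right) = - \frac{19}{442}$)
$- \frac{1}{r{\left(4 \cdot 186,l{\left(6 \right)} - 48 \right)}} = - \frac{1}{- \frac{19}{442}} = \left(-1\right) \left(- \frac{442}{19}\right) = \frac{442}{19}$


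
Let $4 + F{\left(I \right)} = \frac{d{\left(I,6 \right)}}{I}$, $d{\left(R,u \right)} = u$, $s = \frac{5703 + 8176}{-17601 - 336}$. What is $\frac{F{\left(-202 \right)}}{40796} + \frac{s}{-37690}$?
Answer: $- \frac{108981777313}{1392787648814940} \approx -7.8247 \cdot 10^{-5}$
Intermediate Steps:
$s = - \frac{13879}{17937}$ ($s = \frac{13879}{-17937} = 13879 \left(- \frac{1}{17937}\right) = - \frac{13879}{17937} \approx -0.77376$)
$F{\left(I \right)} = -4 + \frac{6}{I}$
$\frac{F{\left(-202 \right)}}{40796} + \frac{s}{-37690} = \frac{-4 + \frac{6}{-202}}{40796} - \frac{13879}{17937 \left(-37690\right)} = \left(-4 + 6 \left(- \frac{1}{202}\right)\right) \frac{1}{40796} - - \frac{13879}{676045530} = \left(-4 - \frac{3}{101}\right) \frac{1}{40796} + \frac{13879}{676045530} = \left(- \frac{407}{101}\right) \frac{1}{40796} + \frac{13879}{676045530} = - \frac{407}{4120396} + \frac{13879}{676045530} = - \frac{108981777313}{1392787648814940}$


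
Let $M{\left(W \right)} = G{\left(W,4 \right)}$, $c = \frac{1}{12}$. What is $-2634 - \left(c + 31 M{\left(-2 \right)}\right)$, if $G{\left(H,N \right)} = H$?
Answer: $- \frac{30865}{12} \approx -2572.1$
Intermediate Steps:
$c = \frac{1}{12} \approx 0.083333$
$M{\left(W \right)} = W$
$-2634 - \left(c + 31 M{\left(-2 \right)}\right) = -2634 - \left(\frac{1}{12} + 31 \left(-2\right)\right) = -2634 - \left(\frac{1}{12} - 62\right) = -2634 - - \frac{743}{12} = -2634 + \frac{743}{12} = - \frac{30865}{12}$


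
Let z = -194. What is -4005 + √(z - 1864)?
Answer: -4005 + 7*I*√42 ≈ -4005.0 + 45.365*I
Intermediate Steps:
-4005 + √(z - 1864) = -4005 + √(-194 - 1864) = -4005 + √(-2058) = -4005 + 7*I*√42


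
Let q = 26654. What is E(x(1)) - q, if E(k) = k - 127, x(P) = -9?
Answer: -26790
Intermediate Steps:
E(k) = -127 + k
E(x(1)) - q = (-127 - 9) - 1*26654 = -136 - 26654 = -26790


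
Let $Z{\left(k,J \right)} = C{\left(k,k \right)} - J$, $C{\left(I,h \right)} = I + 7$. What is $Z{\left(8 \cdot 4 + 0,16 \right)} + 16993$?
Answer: $17016$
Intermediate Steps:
$C{\left(I,h \right)} = 7 + I$
$Z{\left(k,J \right)} = 7 + k - J$ ($Z{\left(k,J \right)} = \left(7 + k\right) - J = 7 + k - J$)
$Z{\left(8 \cdot 4 + 0,16 \right)} + 16993 = \left(7 + \left(8 \cdot 4 + 0\right) - 16\right) + 16993 = \left(7 + \left(32 + 0\right) - 16\right) + 16993 = \left(7 + 32 - 16\right) + 16993 = 23 + 16993 = 17016$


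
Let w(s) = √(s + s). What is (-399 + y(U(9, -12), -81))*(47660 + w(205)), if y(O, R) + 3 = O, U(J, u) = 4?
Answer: -18968680 - 398*√410 ≈ -1.8977e+7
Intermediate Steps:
w(s) = √2*√s (w(s) = √(2*s) = √2*√s)
y(O, R) = -3 + O
(-399 + y(U(9, -12), -81))*(47660 + w(205)) = (-399 + (-3 + 4))*(47660 + √2*√205) = (-399 + 1)*(47660 + √410) = -398*(47660 + √410) = -18968680 - 398*√410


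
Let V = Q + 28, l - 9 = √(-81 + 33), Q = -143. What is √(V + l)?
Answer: √(-106 + 4*I*√3) ≈ 0.33628 + 10.301*I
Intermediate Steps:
l = 9 + 4*I*√3 (l = 9 + √(-81 + 33) = 9 + √(-48) = 9 + 4*I*√3 ≈ 9.0 + 6.9282*I)
V = -115 (V = -143 + 28 = -115)
√(V + l) = √(-115 + (9 + 4*I*√3)) = √(-106 + 4*I*√3)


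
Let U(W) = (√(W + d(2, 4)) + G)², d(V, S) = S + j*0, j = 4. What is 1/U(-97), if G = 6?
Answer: (6 + I*√93)⁻² ≈ -0.0034253 - 0.0069541*I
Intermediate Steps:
d(V, S) = S (d(V, S) = S + 4*0 = S + 0 = S)
U(W) = (6 + √(4 + W))² (U(W) = (√(W + 4) + 6)² = (√(4 + W) + 6)² = (6 + √(4 + W))²)
1/U(-97) = 1/((6 + √(4 - 97))²) = 1/((6 + √(-93))²) = 1/((6 + I*√93)²) = (6 + I*√93)⁻²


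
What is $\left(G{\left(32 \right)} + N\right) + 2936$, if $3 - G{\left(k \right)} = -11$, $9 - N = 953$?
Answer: $2006$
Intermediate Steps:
$N = -944$ ($N = 9 - 953 = -944$)
$G{\left(k \right)} = 14$ ($G{\left(k \right)} = 3 - -11 = 3 + 11 = 14$)
$\left(G{\left(32 \right)} + N\right) + 2936 = \left(14 - 944\right) + 2936 = -930 + 2936 = 2006$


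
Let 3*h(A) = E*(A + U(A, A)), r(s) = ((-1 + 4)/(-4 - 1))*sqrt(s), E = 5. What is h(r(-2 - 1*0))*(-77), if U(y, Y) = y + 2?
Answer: -770/3 + 154*I*sqrt(2) ≈ -256.67 + 217.79*I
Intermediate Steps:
U(y, Y) = 2 + y
r(s) = -3*sqrt(s)/5 (r(s) = (3/(-5))*sqrt(s) = (3*(-1/5))*sqrt(s) = -3*sqrt(s)/5)
h(A) = 10/3 + 10*A/3 (h(A) = (5*(A + (2 + A)))/3 = (5*(2 + 2*A))/3 = (10 + 10*A)/3 = 10/3 + 10*A/3)
h(r(-2 - 1*0))*(-77) = (10/3 + 10*(-3*sqrt(-2 - 1*0)/5)/3)*(-77) = (10/3 + 10*(-3*sqrt(-2 + 0)/5)/3)*(-77) = (10/3 + 10*(-3*I*sqrt(2)/5)/3)*(-77) = (10/3 - 2*I*sqrt(2))*(-77) = -770/3 + 154*I*sqrt(2)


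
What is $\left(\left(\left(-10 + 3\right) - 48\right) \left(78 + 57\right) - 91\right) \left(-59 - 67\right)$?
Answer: $947016$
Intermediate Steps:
$\left(\left(\left(-10 + 3\right) - 48\right) \left(78 + 57\right) - 91\right) \left(-59 - 67\right) = \left(\left(-7 - 48\right) 135 - 91\right) \left(-126\right) = \left(\left(-55\right) 135 - 91\right) \left(-126\right) = \left(-7425 - 91\right) \left(-126\right) = \left(-7516\right) \left(-126\right) = 947016$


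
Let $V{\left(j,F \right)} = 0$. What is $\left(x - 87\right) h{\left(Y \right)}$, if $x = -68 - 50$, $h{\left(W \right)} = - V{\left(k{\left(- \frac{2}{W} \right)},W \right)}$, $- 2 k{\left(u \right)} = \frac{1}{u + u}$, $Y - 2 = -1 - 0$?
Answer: $0$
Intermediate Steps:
$Y = 1$ ($Y = 2 - 1 = 1$)
$k{\left(u \right)} = - \frac{1}{4 u}$ ($k{\left(u \right)} = - \frac{1}{2 \left(u + u\right)} = - \frac{1}{2 \cdot 2 u} = - \frac{\frac{1}{2} \frac{1}{u}}{2} = - \frac{1}{4 u}$)
$h{\left(W \right)} = 0$ ($h{\left(W \right)} = \left(-1\right) 0 = 0$)
$x = -118$
$\left(x - 87\right) h{\left(Y \right)} = \left(-118 - 87\right) 0 = \left(-205\right) 0 = 0$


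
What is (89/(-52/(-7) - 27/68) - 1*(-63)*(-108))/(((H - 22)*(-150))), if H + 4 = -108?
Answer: -5682656/16818675 ≈ -0.33788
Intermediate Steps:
H = -112 (H = -4 - 108 = -112)
(89/(-52/(-7) - 27/68) - 1*(-63)*(-108))/(((H - 22)*(-150))) = (89/(-52/(-7) - 27/68) - 1*(-63)*(-108))/(((-112 - 22)*(-150))) = (89/(-52*(-⅐) - 27*1/68) + 63*(-108))/((-134*(-150))) = (89/(52/7 - 27/68) - 6804)/20100 = (89/(3347/476) - 6804)*(1/20100) = (89*(476/3347) - 6804)*(1/20100) = (42364/3347 - 6804)*(1/20100) = -22730624/3347*1/20100 = -5682656/16818675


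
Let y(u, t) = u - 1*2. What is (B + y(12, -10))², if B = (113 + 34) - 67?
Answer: 8100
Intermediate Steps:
y(u, t) = -2 + u (y(u, t) = u - 2 = -2 + u)
B = 80 (B = 147 - 67 = 80)
(B + y(12, -10))² = (80 + (-2 + 12))² = (80 + 10)² = 90² = 8100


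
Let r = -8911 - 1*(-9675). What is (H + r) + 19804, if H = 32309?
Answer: 52877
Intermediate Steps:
r = 764 (r = -8911 + 9675 = 764)
(H + r) + 19804 = (32309 + 764) + 19804 = 33073 + 19804 = 52877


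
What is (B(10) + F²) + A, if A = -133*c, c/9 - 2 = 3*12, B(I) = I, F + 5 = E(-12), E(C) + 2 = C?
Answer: -45115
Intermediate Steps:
E(C) = -2 + C
F = -19 (F = -5 + (-2 - 12) = -5 - 14 = -19)
c = 342 (c = 18 + 9*(3*12) = 18 + 9*36 = 18 + 324 = 342)
A = -45486 (A = -133*342 = -45486)
(B(10) + F²) + A = (10 + (-19)²) - 45486 = (10 + 361) - 45486 = 371 - 45486 = -45115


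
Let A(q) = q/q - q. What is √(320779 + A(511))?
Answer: √320269 ≈ 565.92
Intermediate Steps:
A(q) = 1 - q
√(320779 + A(511)) = √(320779 + (1 - 1*511)) = √(320779 + (1 - 511)) = √(320779 - 510) = √320269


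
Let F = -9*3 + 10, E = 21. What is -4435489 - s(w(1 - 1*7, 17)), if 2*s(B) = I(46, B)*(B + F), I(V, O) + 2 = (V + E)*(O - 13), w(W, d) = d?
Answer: -4435489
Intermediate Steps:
F = -17 (F = -27 + 10 = -17)
I(V, O) = -2 + (-13 + O)*(21 + V) (I(V, O) = -2 + (V + 21)*(O - 13) = -2 + (21 + V)*(-13 + O) = -2 + (-13 + O)*(21 + V))
s(B) = (-873 + 67*B)*(-17 + B)/2 (s(B) = ((-275 - 13*46 + 21*B + B*46)*(B - 17))/2 = ((-275 - 598 + 21*B + 46*B)*(-17 + B))/2 = ((-873 + 67*B)*(-17 + B))/2 = (-873 + 67*B)*(-17 + B)/2)
-4435489 - s(w(1 - 1*7, 17)) = -4435489 - (-873 + 67*17)*(-17 + 17)/2 = -4435489 - (-873 + 1139)*0/2 = -4435489 - 266*0/2 = -4435489 - 1*0 = -4435489 + 0 = -4435489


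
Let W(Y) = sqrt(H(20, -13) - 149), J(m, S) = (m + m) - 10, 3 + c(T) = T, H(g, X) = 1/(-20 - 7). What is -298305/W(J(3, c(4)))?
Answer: 894915*I*sqrt(3018)/2012 ≈ 24435.0*I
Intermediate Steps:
H(g, X) = -1/27 (H(g, X) = 1/(-27) = -1/27)
c(T) = -3 + T
J(m, S) = -10 + 2*m (J(m, S) = 2*m - 10 = -10 + 2*m)
W(Y) = 2*I*sqrt(3018)/9 (W(Y) = sqrt(-1/27 - 149) = sqrt(-4024/27) = 2*I*sqrt(3018)/9)
-298305/W(J(3, c(4))) = -298305*(-3*I*sqrt(3018)/2012) = -(-894915)*I*sqrt(3018)/2012 = 894915*I*sqrt(3018)/2012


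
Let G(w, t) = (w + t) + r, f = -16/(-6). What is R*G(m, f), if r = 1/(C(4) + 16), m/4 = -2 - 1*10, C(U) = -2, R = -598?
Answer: 568399/21 ≈ 27067.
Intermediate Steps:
m = -48 (m = 4*(-2 - 1*10) = 4*(-2 - 10) = 4*(-12) = -48)
r = 1/14 (r = 1/(-2 + 16) = 1/14 ≈ 0.071429)
f = 8/3 (f = -16*(-1/6) = 8/3 ≈ 2.6667)
G(w, t) = 1/14 + t + w (G(w, t) = (w + t) + 1/14 = (t + w) + 1/14 = 1/14 + t + w)
R*G(m, f) = -598*(1/14 + 8/3 - 48) = -598*(-1901/42) = 568399/21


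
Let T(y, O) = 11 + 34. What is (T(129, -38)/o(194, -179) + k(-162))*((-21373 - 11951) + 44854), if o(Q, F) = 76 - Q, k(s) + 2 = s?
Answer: -111823705/59 ≈ -1.8953e+6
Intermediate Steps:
T(y, O) = 45
k(s) = -2 + s
(T(129, -38)/o(194, -179) + k(-162))*((-21373 - 11951) + 44854) = (45/(76 - 1*194) + (-2 - 162))*((-21373 - 11951) + 44854) = (45/(76 - 194) - 164)*(-33324 + 44854) = (45/(-118) - 164)*11530 = (45*(-1/118) - 164)*11530 = (-45/118 - 164)*11530 = -19397/118*11530 = -111823705/59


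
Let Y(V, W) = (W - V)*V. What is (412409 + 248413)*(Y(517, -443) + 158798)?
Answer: -223041963084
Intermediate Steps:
Y(V, W) = V*(W - V)
(412409 + 248413)*(Y(517, -443) + 158798) = (412409 + 248413)*(517*(-443 - 1*517) + 158798) = 660822*(517*(-443 - 517) + 158798) = 660822*(517*(-960) + 158798) = 660822*(-496320 + 158798) = 660822*(-337522) = -223041963084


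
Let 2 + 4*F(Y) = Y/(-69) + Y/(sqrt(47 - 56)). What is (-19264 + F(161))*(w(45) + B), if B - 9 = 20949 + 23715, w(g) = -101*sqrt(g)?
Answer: -(14891 - 101*sqrt(5))*(231181 + 161*I)/4 ≈ -8.4758e+8 - 5.9027e+5*I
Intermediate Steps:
F(Y) = -1/2 - Y/276 - I*Y/12 (F(Y) = -1/2 + (Y/(-69) + Y/(sqrt(47 - 56)))/4 = -1/2 + (Y*(-1/69) + Y/(sqrt(-9)))/4 = -1/2 + (-Y/69 + Y/((3*I)))/4 = -1/2 + (-Y/69 + Y*(-I/3))/4 = -1/2 + (-Y/69 - I*Y/3)/4 = -1/2 + (-Y/276 - I*Y/12) = -1/2 - Y/276 - I*Y/12)
B = 44673 (B = 9 + (20949 + 23715) = 9 + 44664 = 44673)
(-19264 + F(161))*(w(45) + B) = (-19264 + (-1/2 - 1/276*161 - 1/12*I*161))*(-303*sqrt(5) + 44673) = (-19264 + (-1/2 - 7/12 - 161*I/12))*(-303*sqrt(5) + 44673) = (-19264 + (-13/12 - 161*I/12))*(-303*sqrt(5) + 44673) = (-231181/12 - 161*I/12)*(44673 - 303*sqrt(5)) = (44673 - 303*sqrt(5))*(-231181/12 - 161*I/12)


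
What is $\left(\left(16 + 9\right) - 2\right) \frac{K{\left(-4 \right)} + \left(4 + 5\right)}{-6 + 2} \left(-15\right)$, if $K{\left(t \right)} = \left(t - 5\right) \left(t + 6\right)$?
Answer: $- \frac{3105}{4} \approx -776.25$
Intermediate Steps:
$K{\left(t \right)} = \left(-5 + t\right) \left(6 + t\right)$
$\left(\left(16 + 9\right) - 2\right) \frac{K{\left(-4 \right)} + \left(4 + 5\right)}{-6 + 2} \left(-15\right) = \left(\left(16 + 9\right) - 2\right) \frac{\left(-30 - 4 + \left(-4\right)^{2}\right) + \left(4 + 5\right)}{-6 + 2} \left(-15\right) = \left(25 - 2\right) \frac{\left(-30 - 4 + 16\right) + 9}{-4} \left(-15\right) = 23 \left(-18 + 9\right) \left(- \frac{1}{4}\right) \left(-15\right) = 23 \left(\left(-9\right) \left(- \frac{1}{4}\right)\right) \left(-15\right) = 23 \cdot \frac{9}{4} \left(-15\right) = \frac{207}{4} \left(-15\right) = - \frac{3105}{4}$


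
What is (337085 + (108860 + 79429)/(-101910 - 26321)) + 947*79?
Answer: 52817904149/128231 ≈ 4.1190e+5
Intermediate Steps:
(337085 + (108860 + 79429)/(-101910 - 26321)) + 947*79 = (337085 + 188289/(-128231)) + 74813 = (337085 + 188289*(-1/128231)) + 74813 = (337085 - 188289/128231) + 74813 = 43224558346/128231 + 74813 = 52817904149/128231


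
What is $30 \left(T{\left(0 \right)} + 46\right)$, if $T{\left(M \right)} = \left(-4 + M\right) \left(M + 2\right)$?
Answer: $1140$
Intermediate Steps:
$T{\left(M \right)} = \left(-4 + M\right) \left(2 + M\right)$
$30 \left(T{\left(0 \right)} + 46\right) = 30 \left(\left(-8 + 0^{2} - 0\right) + 46\right) = 30 \left(\left(-8 + 0 + 0\right) + 46\right) = 30 \left(-8 + 46\right) = 30 \cdot 38 = 1140$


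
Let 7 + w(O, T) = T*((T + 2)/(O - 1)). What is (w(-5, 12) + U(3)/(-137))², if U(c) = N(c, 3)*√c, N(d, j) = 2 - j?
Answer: (4795 - √3)²/18769 ≈ 1224.1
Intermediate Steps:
w(O, T) = -7 + T*(2 + T)/(-1 + O) (w(O, T) = -7 + T*((T + 2)/(O - 1)) = -7 + T*((2 + T)/(-1 + O)) = -7 + T*(2 + T)/(-1 + O))
U(c) = -√c (U(c) = (2 - 1*3)*√c = (2 - 3)*√c = -√c)
(w(-5, 12) + U(3)/(-137))² = ((7 + 12² - 7*(-5) + 2*12)/(-1 - 5) - √3/(-137))² = ((7 + 144 + 35 + 24)/(-6) - √3*(-1/137))² = (-⅙*210 + √3/137)² = (-35 + √3/137)²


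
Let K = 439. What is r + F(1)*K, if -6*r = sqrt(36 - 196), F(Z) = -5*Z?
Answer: -2195 - 2*I*sqrt(10)/3 ≈ -2195.0 - 2.1082*I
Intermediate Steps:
r = -2*I*sqrt(10)/3 (r = -sqrt(36 - 196)/6 = -2*I*sqrt(10)/3 ≈ -2.1082*I)
r + F(1)*K = -2*I*sqrt(10)/3 - 5*1*439 = -2*I*sqrt(10)/3 - 5*439 = -2*I*sqrt(10)/3 - 2195 = -2195 - 2*I*sqrt(10)/3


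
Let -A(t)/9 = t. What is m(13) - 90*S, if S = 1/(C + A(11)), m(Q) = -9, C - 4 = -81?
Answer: -747/88 ≈ -8.4886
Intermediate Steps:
C = -77 (C = 4 - 81 = -77)
A(t) = -9*t
S = -1/176 (S = 1/(-77 - 9*11) = 1/(-77 - 99) = 1/(-176) = -1/176 ≈ -0.0056818)
m(13) - 90*S = -9 - 90*(-1/176) = -9 + 45/88 = -747/88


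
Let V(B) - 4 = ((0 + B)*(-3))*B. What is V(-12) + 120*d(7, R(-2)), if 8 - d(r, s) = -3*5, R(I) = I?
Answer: 2332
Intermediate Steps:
d(r, s) = 23 (d(r, s) = 8 - (-3)*5 = 8 - 1*(-15) = 8 + 15 = 23)
V(B) = 4 - 3*B² (V(B) = 4 + ((0 + B)*(-3))*B = 4 + (B*(-3))*B = 4 + (-3*B)*B = 4 - 3*B²)
V(-12) + 120*d(7, R(-2)) = (4 - 3*(-12)²) + 120*23 = (4 - 3*144) + 2760 = (4 - 432) + 2760 = -428 + 2760 = 2332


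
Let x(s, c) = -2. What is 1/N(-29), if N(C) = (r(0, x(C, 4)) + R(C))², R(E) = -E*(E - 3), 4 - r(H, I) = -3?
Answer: 1/848241 ≈ 1.1789e-6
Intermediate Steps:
r(H, I) = 7 (r(H, I) = 4 - 1*(-3) = 4 + 3 = 7)
R(E) = -E*(-3 + E)
N(C) = (7 + C*(3 - C))²
1/N(-29) = 1/((-7 - 29*(-3 - 29))²) = 1/((-7 - 29*(-32))²) = 1/((-7 + 928)²) = 1/(921²) = 1/848241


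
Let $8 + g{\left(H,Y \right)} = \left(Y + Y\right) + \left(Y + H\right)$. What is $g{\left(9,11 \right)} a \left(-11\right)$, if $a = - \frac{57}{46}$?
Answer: $\frac{10659}{23} \approx 463.43$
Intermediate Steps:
$g{\left(H,Y \right)} = -8 + H + 3 Y$ ($g{\left(H,Y \right)} = -8 + \left(\left(Y + Y\right) + \left(Y + H\right)\right) = -8 + \left(2 Y + \left(H + Y\right)\right) = -8 + \left(H + 3 Y\right) = -8 + H + 3 Y$)
$a = - \frac{57}{46}$ ($a = \left(-57\right) \frac{1}{46} = - \frac{57}{46} \approx -1.2391$)
$g{\left(9,11 \right)} a \left(-11\right) = \left(-8 + 9 + 3 \cdot 11\right) \left(- \frac{57}{46}\right) \left(-11\right) = \left(-8 + 9 + 33\right) \left(- \frac{57}{46}\right) \left(-11\right) = 34 \left(- \frac{57}{46}\right) \left(-11\right) = \left(- \frac{969}{23}\right) \left(-11\right) = \frac{10659}{23}$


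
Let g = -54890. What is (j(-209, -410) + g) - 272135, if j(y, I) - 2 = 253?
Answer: -326770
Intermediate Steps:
j(y, I) = 255 (j(y, I) = 2 + 253 = 255)
(j(-209, -410) + g) - 272135 = (255 - 54890) - 272135 = -54635 - 272135 = -326770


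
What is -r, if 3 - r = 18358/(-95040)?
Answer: -151739/47520 ≈ -3.1932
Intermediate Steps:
r = 151739/47520 (r = 3 - 18358/(-95040) = 3 - 18358*(-1)/95040 = 3 - 1*(-9179/47520) = 3 + 9179/47520 = 151739/47520 ≈ 3.1932)
-r = -1*151739/47520 = -151739/47520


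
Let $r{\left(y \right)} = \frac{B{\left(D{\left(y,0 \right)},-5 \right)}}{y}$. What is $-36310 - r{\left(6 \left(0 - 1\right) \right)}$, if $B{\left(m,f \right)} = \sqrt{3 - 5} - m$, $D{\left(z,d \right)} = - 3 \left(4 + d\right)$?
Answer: $-36308 + \frac{i \sqrt{2}}{6} \approx -36308.0 + 0.2357 i$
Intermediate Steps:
$D{\left(z,d \right)} = -12 - 3 d$
$B{\left(m,f \right)} = - m + i \sqrt{2}$ ($B{\left(m,f \right)} = \sqrt{-2} - m = i \sqrt{2} - m = - m + i \sqrt{2}$)
$r{\left(y \right)} = \frac{12 + i \sqrt{2}}{y}$ ($r{\left(y \right)} = \frac{- (-12 - 0) + i \sqrt{2}}{y} = \frac{- (-12 + 0) + i \sqrt{2}}{y} = \frac{\left(-1\right) \left(-12\right) + i \sqrt{2}}{y} = \frac{12 + i \sqrt{2}}{y}$)
$-36310 - r{\left(6 \left(0 - 1\right) \right)} = -36310 - \frac{12 + i \sqrt{2}}{6 \left(0 - 1\right)} = -36310 - \frac{12 + i \sqrt{2}}{6 \left(-1\right)} = -36310 - \frac{12 + i \sqrt{2}}{-6} = -36310 - - \frac{12 + i \sqrt{2}}{6} = -36310 - \left(-2 - \frac{i \sqrt{2}}{6}\right) = -36310 + \left(2 + \frac{i \sqrt{2}}{6}\right) = -36308 + \frac{i \sqrt{2}}{6}$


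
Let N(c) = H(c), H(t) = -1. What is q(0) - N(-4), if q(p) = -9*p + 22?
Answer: 23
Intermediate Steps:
N(c) = -1
q(p) = 22 - 9*p
q(0) - N(-4) = (22 - 9*0) - 1*(-1) = (22 + 0) + 1 = 22 + 1 = 23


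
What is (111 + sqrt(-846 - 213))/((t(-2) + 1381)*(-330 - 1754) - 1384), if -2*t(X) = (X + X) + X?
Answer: -37/961880 - I*sqrt(1059)/2885640 ≈ -3.8466e-5 - 1.1277e-5*I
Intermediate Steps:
t(X) = -3*X/2 (t(X) = -((X + X) + X)/2 = -(2*X + X)/2 = -3*X/2)
(111 + sqrt(-846 - 213))/((t(-2) + 1381)*(-330 - 1754) - 1384) = (111 + sqrt(-846 - 213))/((-3/2*(-2) + 1381)*(-330 - 1754) - 1384) = (111 + sqrt(-1059))/((3 + 1381)*(-2084) - 1384) = (111 + I*sqrt(1059))/(1384*(-2084) - 1384) = (111 + I*sqrt(1059))/(-2884256 - 1384) = (111 + I*sqrt(1059))/(-2885640) = (111 + I*sqrt(1059))*(-1/2885640) = -37/961880 - I*sqrt(1059)/2885640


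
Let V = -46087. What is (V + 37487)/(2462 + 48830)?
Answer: -2150/12823 ≈ -0.16767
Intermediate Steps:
(V + 37487)/(2462 + 48830) = (-46087 + 37487)/(2462 + 48830) = -8600/51292 = -8600*1/51292 = -2150/12823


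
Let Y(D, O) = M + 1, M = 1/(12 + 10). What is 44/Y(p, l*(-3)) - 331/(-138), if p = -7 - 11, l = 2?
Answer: 6139/138 ≈ 44.485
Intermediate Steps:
M = 1/22 ≈ 0.045455
p = -18
Y(D, O) = 23/22 (Y(D, O) = 1/22 + 1 = 23/22)
44/Y(p, l*(-3)) - 331/(-138) = 44/(23/22) - 331/(-138) = 44*(22/23) - 331*(-1/138) = 968/23 + 331/138 = 6139/138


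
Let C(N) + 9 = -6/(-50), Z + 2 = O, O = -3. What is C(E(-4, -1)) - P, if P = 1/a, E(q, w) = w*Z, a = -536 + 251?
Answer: -12649/1425 ≈ -8.8765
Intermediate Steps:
Z = -5 (Z = -2 - 3 = -5)
a = -285
E(q, w) = -5*w (E(q, w) = w*(-5) = -5*w)
C(N) = -222/25 (C(N) = -9 - 6/(-50) = -9 - 6*(-1/50) = -9 + 3/25 = -222/25)
P = -1/285 (P = 1/(-285) = -1/285 ≈ -0.0035088)
C(E(-4, -1)) - P = -222/25 - 1*(-1/285) = -222/25 + 1/285 = -12649/1425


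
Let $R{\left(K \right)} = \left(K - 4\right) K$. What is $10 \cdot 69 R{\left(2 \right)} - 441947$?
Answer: $-444707$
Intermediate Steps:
$R{\left(K \right)} = K \left(-4 + K\right)$ ($R{\left(K \right)} = \left(-4 + K\right) K = K \left(-4 + K\right)$)
$10 \cdot 69 R{\left(2 \right)} - 441947 = 10 \cdot 69 \cdot 2 \left(-4 + 2\right) - 441947 = 690 \cdot 2 \left(-2\right) - 441947 = 690 \left(-4\right) - 441947 = -2760 - 441947 = -444707$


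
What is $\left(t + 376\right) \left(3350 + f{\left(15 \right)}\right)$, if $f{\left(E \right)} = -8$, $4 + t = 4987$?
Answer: $17909778$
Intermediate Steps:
$t = 4983$ ($t = -4 + 4987 = 4983$)
$\left(t + 376\right) \left(3350 + f{\left(15 \right)}\right) = \left(4983 + 376\right) \left(3350 - 8\right) = 5359 \cdot 3342 = 17909778$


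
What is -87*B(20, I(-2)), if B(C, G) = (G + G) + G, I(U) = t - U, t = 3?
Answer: -1305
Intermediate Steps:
I(U) = 3 - U
B(C, G) = 3*G (B(C, G) = 2*G + G = 3*G)
-87*B(20, I(-2)) = -261*(3 - 1*(-2)) = -261*(3 + 2) = -261*5 = -87*15 = -1305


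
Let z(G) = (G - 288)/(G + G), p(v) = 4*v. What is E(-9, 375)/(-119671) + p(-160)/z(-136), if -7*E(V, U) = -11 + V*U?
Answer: -18228466178/44397941 ≈ -410.57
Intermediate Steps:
E(V, U) = 11/7 - U*V/7 (E(V, U) = -(-11 + V*U)/7 = -(-11 + U*V)/7 = 11/7 - U*V/7)
z(G) = (-288 + G)/(2*G) (z(G) = (-288 + G)/((2*G)) = (-288 + G)*(1/(2*G)) = (-288 + G)/(2*G))
E(-9, 375)/(-119671) + p(-160)/z(-136) = (11/7 - ⅐*375*(-9))/(-119671) + (4*(-160))/(((½)*(-288 - 136)/(-136))) = (11/7 + 3375/7)*(-1/119671) - 640/((½)*(-1/136)*(-424)) = (3386/7)*(-1/119671) - 640/53/34 = -3386/837697 - 640*34/53 = -3386/837697 - 21760/53 = -18228466178/44397941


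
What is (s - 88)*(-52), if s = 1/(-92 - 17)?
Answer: 498836/109 ≈ 4576.5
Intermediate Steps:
s = -1/109 (s = 1/(-109) = -1/109 ≈ -0.0091743)
(s - 88)*(-52) = (-1/109 - 88)*(-52) = -9593/109*(-52) = 498836/109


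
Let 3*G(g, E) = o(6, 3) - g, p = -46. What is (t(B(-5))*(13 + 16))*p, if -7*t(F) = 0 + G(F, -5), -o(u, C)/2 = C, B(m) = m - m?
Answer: -2668/7 ≈ -381.14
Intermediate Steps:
B(m) = 0
o(u, C) = -2*C
G(g, E) = -2 - g/3 (G(g, E) = (-2*3 - g)/3 = (-6 - g)/3 = -2 - g/3)
t(F) = 2/7 + F/21 (t(F) = -(0 + (-2 - F/3))/7 = -(-2 - F/3)/7 = 2/7 + F/21)
(t(B(-5))*(13 + 16))*p = ((2/7 + (1/21)*0)*(13 + 16))*(-46) = ((2/7 + 0)*29)*(-46) = ((2/7)*29)*(-46) = (58/7)*(-46) = -2668/7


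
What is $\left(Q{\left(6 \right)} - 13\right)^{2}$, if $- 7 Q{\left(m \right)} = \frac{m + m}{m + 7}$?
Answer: $\frac{1428025}{8281} \approx 172.45$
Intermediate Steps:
$Q{\left(m \right)} = - \frac{2 m}{7 \left(7 + m\right)}$ ($Q{\left(m \right)} = - \frac{\left(m + m\right) \frac{1}{m + 7}}{7} = - \frac{2 m \frac{1}{7 + m}}{7} = - \frac{2 m}{7 \left(7 + m\right)}$)
$\left(Q{\left(6 \right)} - 13\right)^{2} = \left(\left(-2\right) 6 \frac{1}{49 + 7 \cdot 6} - 13\right)^{2} = \left(\left(-2\right) 6 \frac{1}{49 + 42} - 13\right)^{2} = \left(\left(-2\right) 6 \cdot \frac{1}{91} - 13\right)^{2} = \left(- \frac{12}{91} - 13\right)^{2} = \left(- \frac{1195}{91}\right)^{2} = \frac{1428025}{8281}$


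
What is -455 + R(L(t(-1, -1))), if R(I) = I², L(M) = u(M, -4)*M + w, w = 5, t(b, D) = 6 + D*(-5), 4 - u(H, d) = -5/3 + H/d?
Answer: 1305721/144 ≈ 9067.5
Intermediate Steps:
u(H, d) = 17/3 - H/d (u(H, d) = 4 - (-5/3 + H/d) = 4 + (5/3 - H/d) = 17/3 - H/d)
t(b, D) = 6 - 5*D
L(M) = 5 + M*(17/3 + M/4) (L(M) = (17/3 - 1*M/(-4))*M + 5 = (17/3 - 1*M*(-¼))*M + 5 = (17/3 + M/4)*M + 5 = M*(17/3 + M/4) + 5 = 5 + M*(17/3 + M/4))
-455 + R(L(t(-1, -1))) = -455 + (5 + (6 - 5*(-1))*(68 + 3*(6 - 5*(-1)))/12)² = -455 + (5 + (6 + 5)*(68 + 3*(6 + 5))/12)² = -455 + (5 + (1/12)*11*(68 + 3*11))² = -455 + (5 + (1/12)*11*(68 + 33))² = -455 + (5 + (1/12)*11*101)² = -455 + (5 + 1111/12)² = -455 + (1171/12)² = -455 + 1371241/144 = 1305721/144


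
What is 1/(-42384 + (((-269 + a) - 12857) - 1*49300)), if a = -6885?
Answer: -1/111695 ≈ -8.9529e-6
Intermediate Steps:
1/(-42384 + (((-269 + a) - 12857) - 1*49300)) = 1/(-42384 + (((-269 - 6885) - 12857) - 1*49300)) = 1/(-42384 + ((-7154 - 12857) - 49300)) = 1/(-42384 + (-20011 - 49300)) = 1/(-42384 - 69311) = 1/(-111695) = -1/111695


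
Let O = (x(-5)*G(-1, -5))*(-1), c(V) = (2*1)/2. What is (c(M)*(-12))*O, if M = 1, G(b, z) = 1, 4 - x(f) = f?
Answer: 108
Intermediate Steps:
x(f) = 4 - f
c(V) = 1 (c(V) = 2*(1/2) = 1)
O = -9 (O = ((4 - 1*(-5))*1)*(-1) = ((4 + 5)*1)*(-1) = (9*1)*(-1) = 9*(-1) = -9)
(c(M)*(-12))*O = (1*(-12))*(-9) = -12*(-9) = 108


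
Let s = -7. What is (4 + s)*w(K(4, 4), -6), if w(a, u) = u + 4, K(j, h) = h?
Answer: 6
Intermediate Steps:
w(a, u) = 4 + u
(4 + s)*w(K(4, 4), -6) = (4 - 7)*(4 - 6) = -3*(-2) = 6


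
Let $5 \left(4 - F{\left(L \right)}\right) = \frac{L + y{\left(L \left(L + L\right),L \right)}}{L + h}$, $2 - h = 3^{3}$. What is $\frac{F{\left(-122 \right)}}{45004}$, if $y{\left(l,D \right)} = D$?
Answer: $\frac{674}{8269485} \approx 8.1504 \cdot 10^{-5}$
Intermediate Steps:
$h = -25$ ($h = 2 - 3^{3} = 2 - 27 = -25$)
$F{\left(L \right)} = 4 - \frac{2 L}{5 \left(-25 + L\right)}$ ($F{\left(L \right)} = 4 - \frac{\left(L + L\right) \frac{1}{L - 25}}{5} = 4 - \frac{2 L \frac{1}{-25 + L}}{5} = 4 - \frac{2 L}{5 \left(-25 + L\right)}$)
$\frac{F{\left(-122 \right)}}{45004} = \frac{\frac{2}{5} \frac{1}{-25 - 122} \left(-250 + 9 \left(-122\right)\right)}{45004} = \frac{2 \left(-250 - 1098\right)}{5 \left(-147\right)} \frac{1}{45004} = \frac{2}{5} \left(- \frac{1}{147}\right) \left(-1348\right) \frac{1}{45004} = \frac{2696}{735} \cdot \frac{1}{45004} = \frac{674}{8269485}$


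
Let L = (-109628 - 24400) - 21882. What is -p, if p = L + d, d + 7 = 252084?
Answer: -96167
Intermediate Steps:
L = -155910 (L = -134028 - 21882 = -155910)
d = 252077 (d = -7 + 252084 = 252077)
p = 96167 (p = -155910 + 252077 = 96167)
-p = -1*96167 = -96167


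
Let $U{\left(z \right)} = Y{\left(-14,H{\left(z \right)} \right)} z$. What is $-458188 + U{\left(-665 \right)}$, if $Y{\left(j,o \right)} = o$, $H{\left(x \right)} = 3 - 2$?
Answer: $-458853$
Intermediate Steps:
$H{\left(x \right)} = 1$ ($H{\left(x \right)} = 3 - 2 = 1$)
$U{\left(z \right)} = z$ ($U{\left(z \right)} = 1 z = z$)
$-458188 + U{\left(-665 \right)} = -458188 - 665 = -458853$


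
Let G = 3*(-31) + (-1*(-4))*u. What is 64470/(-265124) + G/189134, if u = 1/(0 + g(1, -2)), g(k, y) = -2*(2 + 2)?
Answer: -555375367/2279271028 ≈ -0.24366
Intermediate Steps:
g(k, y) = -8 (g(k, y) = -2*4 = -8)
u = -⅛ (u = 1/(0 - 8) = 1/(-8) = -⅛ ≈ -0.12500)
G = -187/2 (G = 3*(-31) - 1*(-4)*(-⅛) = -93 + 4*(-⅛) = -93 - ½ = -187/2 ≈ -93.500)
64470/(-265124) + G/189134 = 64470/(-265124) - 187/2/189134 = 64470*(-1/265124) - 187/2*1/189134 = -32235/132562 - 17/34388 = -555375367/2279271028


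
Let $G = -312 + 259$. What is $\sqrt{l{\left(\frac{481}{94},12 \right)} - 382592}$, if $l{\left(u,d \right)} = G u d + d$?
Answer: $\frac{i \sqrt{852308246}}{47} \approx 621.16 i$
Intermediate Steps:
$G = -53$
$l{\left(u,d \right)} = d - 53 d u$ ($l{\left(u,d \right)} = - 53 u d + d = - 53 d u + d = d - 53 d u$)
$\sqrt{l{\left(\frac{481}{94},12 \right)} - 382592} = \sqrt{12 \left(1 - 53 \cdot \frac{481}{94}\right) - 382592} = \sqrt{12 \left(1 - 53 \cdot 481 \cdot \frac{1}{94}\right) - 382592} = \sqrt{12 \left(1 - \frac{25493}{94}\right) - 382592} = \sqrt{12 \left(- \frac{25399}{94}\right) - 382592} = \sqrt{- \frac{152394}{47} - 382592} = \sqrt{- \frac{18134218}{47}} = \frac{i \sqrt{852308246}}{47}$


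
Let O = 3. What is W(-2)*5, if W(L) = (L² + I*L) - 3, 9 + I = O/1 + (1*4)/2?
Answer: 45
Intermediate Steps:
I = -4 (I = -9 + (3/1 + (1*4)/2) = -9 + (3*1 + 4*(½)) = -9 + (3 + 2) = -9 + 5 = -4)
W(L) = -3 + L² - 4*L (W(L) = (L² - 4*L) - 3 = -3 + L² - 4*L)
W(-2)*5 = (-3 + (-2)² - 4*(-2))*5 = (-3 + 4 + 8)*5 = 9*5 = 45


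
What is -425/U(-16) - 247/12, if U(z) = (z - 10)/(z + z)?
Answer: -84811/156 ≈ -543.66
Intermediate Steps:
U(z) = (-10 + z)/(2*z) (U(z) = (-10 + z)/((2*z)) = (-10 + z)*(1/(2*z)) = (-10 + z)/(2*z))
-425/U(-16) - 247/12 = -425*(-32/(-10 - 16)) - 247/12 = -425/((½)*(-1/16)*(-26)) - 247*1/12 = -425/13/16 - 247/12 = -425*16/13 - 247/12 = -6800/13 - 247/12 = -84811/156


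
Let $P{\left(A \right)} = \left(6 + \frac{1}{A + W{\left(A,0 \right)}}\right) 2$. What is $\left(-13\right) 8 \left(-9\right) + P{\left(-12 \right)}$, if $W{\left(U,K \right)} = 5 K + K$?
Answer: $\frac{5687}{6} \approx 947.83$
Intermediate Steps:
$W{\left(U,K \right)} = 6 K$
$P{\left(A \right)} = 12 + \frac{2}{A}$ ($P{\left(A \right)} = \left(6 + \frac{1}{A + 6 \cdot 0}\right) 2 = \left(6 + \frac{1}{A + 0}\right) 2 = \left(6 + \frac{1}{A}\right) 2 = 12 + \frac{2}{A}$)
$\left(-13\right) 8 \left(-9\right) + P{\left(-12 \right)} = \left(-13\right) 8 \left(-9\right) + \left(12 + \frac{2}{-12}\right) = \left(-104\right) \left(-9\right) + \left(12 + 2 \left(- \frac{1}{12}\right)\right) = 936 + \left(12 - \frac{1}{6}\right) = 936 + \frac{71}{6} = \frac{5687}{6}$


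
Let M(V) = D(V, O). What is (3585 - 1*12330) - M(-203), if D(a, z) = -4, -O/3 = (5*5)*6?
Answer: -8741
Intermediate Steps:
O = -450 (O = -3*5*5*6 = -75*6 = -3*150 = -450)
M(V) = -4
(3585 - 1*12330) - M(-203) = (3585 - 1*12330) - 1*(-4) = (3585 - 12330) + 4 = -8745 + 4 = -8741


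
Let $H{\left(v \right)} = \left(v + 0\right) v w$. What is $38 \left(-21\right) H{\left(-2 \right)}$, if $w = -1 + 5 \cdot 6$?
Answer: $-92568$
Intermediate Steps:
$w = 29$ ($w = -1 + 30 = 29$)
$H{\left(v \right)} = 29 v^{2}$ ($H{\left(v \right)} = \left(v + 0\right) v 29 = v v 29 = v^{2} \cdot 29 = 29 v^{2}$)
$38 \left(-21\right) H{\left(-2 \right)} = 38 \left(-21\right) 29 \left(-2\right)^{2} = - 798 \cdot 29 \cdot 4 = \left(-798\right) 116 = -92568$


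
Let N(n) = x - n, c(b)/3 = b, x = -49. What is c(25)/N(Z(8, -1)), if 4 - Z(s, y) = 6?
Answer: -75/47 ≈ -1.5957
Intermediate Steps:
Z(s, y) = -2 (Z(s, y) = 4 - 1*6 = 4 - 6 = -2)
c(b) = 3*b
N(n) = -49 - n
c(25)/N(Z(8, -1)) = (3*25)/(-49 - 1*(-2)) = 75/(-49 + 2) = 75/(-47) = 75*(-1/47) = -75/47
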